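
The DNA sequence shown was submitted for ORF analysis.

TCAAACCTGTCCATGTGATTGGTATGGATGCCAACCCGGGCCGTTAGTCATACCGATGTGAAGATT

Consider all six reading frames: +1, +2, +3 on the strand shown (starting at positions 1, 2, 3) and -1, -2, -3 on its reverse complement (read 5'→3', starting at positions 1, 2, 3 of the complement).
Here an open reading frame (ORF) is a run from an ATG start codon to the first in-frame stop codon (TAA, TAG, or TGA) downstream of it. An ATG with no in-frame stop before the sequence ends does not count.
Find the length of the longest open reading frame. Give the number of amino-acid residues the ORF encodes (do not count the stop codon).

Reverse complement (5'→3'): AATCTTCACATCGGTATGACTAACGGCCCGGGTTGGCATCCATACCAATCACATGGACAGGTTTGA
Frame +1: TCA AAC CTG TCC ATG TGA TTG GTA TGG ATG CCA ACC CGG GCC GTT AGT CAT ACC GAT GTG AAG ATT — ATG at 13, stop TGA at 16 → 6 nt.
Frame +2: CAA ACC TGT CCA TGT GAT TGG TAT GGA TGC CAA CCC GGG CCG TTA GTC ATA CCG ATG TGA AGA — ATG at 56, stop TGA at 59 → 6 nt.
Frame +3: AAA CCT GTC CAT GTG ATT GGT ATG GAT GCC AAC CCG GGC CGT TAG TCA TAC CGA TGT GAA GAT — ATG at 24, stop TAG at 45 → 24 nt.
Frame -1: AAT CTT CAC ATC GGT ATG ACT AAC GGC CCG GGT TGG CAT CCA TAC CAA TCA CAT GGA CAG GTT TGA — ATG at 16, stop TGA at 64 → 51 nt.
Frame -2: ATC TTC ACA TCG GTA TGA CTA ACG GCC CGG GTT GGC ATC CAT ACC AAT CAC ATG GAC AGG TTT — no ATG→stop ORF.
Frame -3: TCT TCA CAT CGG TAT GAC TAA CGG CCC GGG TTG GCA TCC ATA CCA ATC ACA TGG ACA GGT TTG — no ATG→stop ORF.
Longest: frame -1, positions 16–66, 51 nt = 17 codons = 16 aa. → 16 amino acids.

16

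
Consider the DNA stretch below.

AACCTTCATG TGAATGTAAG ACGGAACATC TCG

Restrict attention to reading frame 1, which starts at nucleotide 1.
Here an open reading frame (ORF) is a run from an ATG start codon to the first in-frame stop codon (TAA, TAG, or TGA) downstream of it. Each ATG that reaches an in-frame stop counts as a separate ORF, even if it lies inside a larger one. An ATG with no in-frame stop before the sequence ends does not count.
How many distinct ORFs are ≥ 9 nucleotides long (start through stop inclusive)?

0

Frame 1: AAC CTT CAT GTG AAT GTA AGA CGG AAC ATC TCG — no ATG→stop ORF.
No ORF reaches 9 nucleotides. Count = 0.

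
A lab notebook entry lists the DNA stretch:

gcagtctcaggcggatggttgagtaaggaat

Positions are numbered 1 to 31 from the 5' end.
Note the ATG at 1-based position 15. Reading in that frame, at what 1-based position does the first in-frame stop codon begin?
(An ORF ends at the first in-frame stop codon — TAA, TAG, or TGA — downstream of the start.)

24

Codons from position 15: ATG (15–17), GTT (18–20), GAG (21–23), TAA (24–26).
TAA is a stop codon; it begins at position 24.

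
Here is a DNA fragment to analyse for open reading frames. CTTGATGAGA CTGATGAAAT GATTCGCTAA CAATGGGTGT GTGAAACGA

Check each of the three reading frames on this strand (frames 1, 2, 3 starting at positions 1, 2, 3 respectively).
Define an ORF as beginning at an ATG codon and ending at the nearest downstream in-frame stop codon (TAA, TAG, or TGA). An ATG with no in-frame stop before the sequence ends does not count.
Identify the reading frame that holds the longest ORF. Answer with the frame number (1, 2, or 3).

2

Frame 1: CTT GAT GAG ACT GAT GAA ATG ATT CGC TAA CAA TGG GTG TGT GAA ACG — ATG at 19, stop TAA at 28 → 12 nt.
Frame 2: TTG ATG AGA CTG ATG AAA TGA TTC GCT AAC AAT GGG TGT GTG AAA CGA — ATG at 5, stop TGA at 20 → 18 nt; ATG at 14, stop TGA at 20 → 9 nt.
Frame 3: TGA TGA GAC TGA TGA AAT GAT TCG CTA ACA ATG GGT GTG TGA AAC — ATG at 33, stop TGA at 42 → 12 nt.
Longest ORF is 18 nt in frame 2 (positions 5–22).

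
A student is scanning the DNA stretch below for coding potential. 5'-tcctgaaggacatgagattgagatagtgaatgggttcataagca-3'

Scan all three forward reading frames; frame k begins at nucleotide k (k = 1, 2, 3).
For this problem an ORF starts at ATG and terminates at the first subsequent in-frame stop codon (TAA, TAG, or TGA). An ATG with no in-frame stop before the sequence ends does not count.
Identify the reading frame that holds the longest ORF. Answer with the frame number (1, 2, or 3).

Frame 1: TCC TGA AGG ACA TGA GAT TGA GAT AGT GAA TGG GTT CAT AAG — no ATG→stop ORF.
Frame 2: CCT GAA GGA CAT GAG ATT GAG ATA GTG AAT GGG TTC ATA AGC — no ATG→stop ORF.
Frame 3: CTG AAG GAC ATG AGA TTG AGA TAG TGA ATG GGT TCA TAA GCA — ATG at 12, stop TAG at 24 → 15 nt; ATG at 30, stop TAA at 39 → 12 nt.
Longest ORF is 15 nt in frame 3 (positions 12–26).

3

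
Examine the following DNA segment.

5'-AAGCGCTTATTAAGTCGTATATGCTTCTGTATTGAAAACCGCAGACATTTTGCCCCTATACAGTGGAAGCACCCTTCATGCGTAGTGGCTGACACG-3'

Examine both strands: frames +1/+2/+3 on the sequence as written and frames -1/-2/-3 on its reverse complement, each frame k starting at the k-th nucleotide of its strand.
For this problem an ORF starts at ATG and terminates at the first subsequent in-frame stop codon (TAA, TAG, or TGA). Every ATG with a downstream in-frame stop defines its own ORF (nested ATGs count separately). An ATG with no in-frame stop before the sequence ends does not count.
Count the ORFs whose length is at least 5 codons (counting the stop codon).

Reverse complement (5'→3'): CGTGTCAGCCACTACGCATGAAGGGTGCTTCCACTGTATAGGGGCAAAATGTCTGCGGTTTTCAATACAGAAGCATATACGACTTAATAAGCGCTT
Frame +1: AAG CGC TTA TTA AGT CGT ATA TGC TTC TGT ATT GAA AAC CGC AGA CAT TTT GCC CCT ATA CAG TGG AAG CAC CCT TCA TGC GTA GTG GCT GAC ACG — no ATG→stop ORF.
Frame +2: AGC GCT TAT TAA GTC GTA TAT GCT TCT GTA TTG AAA ACC GCA GAC ATT TTG CCC CTA TAC AGT GGA AGC ACC CTT CAT GCG TAG TGG CTG ACA — no ATG→stop ORF.
Frame +3: GCG CTT ATT AAG TCG TAT ATG CTT CTG TAT TGA AAA CCG CAG ACA TTT TGC CCC TAT ACA GTG GAA GCA CCC TTC ATG CGT AGT GGC TGA CAC — ATG at 21, stop TGA at 33 → 15 nt; ATG at 78, stop TGA at 90 → 15 nt.
Frame -1: CGT GTC AGC CAC TAC GCA TGA AGG GTG CTT CCA CTG TAT AGG GGC AAA ATG TCT GCG GTT TTC AAT ACA GAA GCA TAT ACG ACT TAA TAA GCG CTT — ATG at 49, stop TAA at 85 → 39 nt.
Frame -2: GTG TCA GCC ACT ACG CAT GAA GGG TGC TTC CAC TGT ATA GGG GCA AAA TGT CTG CGG TTT TCA ATA CAG AAG CAT ATA CGA CTT AAT AAG CGC — no ATG→stop ORF.
Frame -3: TGT CAG CCA CTA CGC ATG AAG GGT GCT TCC ACT GTA TAG GGG CAA AAT GTC TGC GGT TTT CAA TAC AGA AGC ATA TAC GAC TTA ATA AGC GCT — ATG at 18, stop TAG at 39 → 24 nt.
ORFs ≥ 5 codons: frame +3 21–35 (5 codons), frame +3 78–92 (5 codons), frame -1 49–87 (13 codons), frame -3 18–41 (8 codons). Count = 4.

4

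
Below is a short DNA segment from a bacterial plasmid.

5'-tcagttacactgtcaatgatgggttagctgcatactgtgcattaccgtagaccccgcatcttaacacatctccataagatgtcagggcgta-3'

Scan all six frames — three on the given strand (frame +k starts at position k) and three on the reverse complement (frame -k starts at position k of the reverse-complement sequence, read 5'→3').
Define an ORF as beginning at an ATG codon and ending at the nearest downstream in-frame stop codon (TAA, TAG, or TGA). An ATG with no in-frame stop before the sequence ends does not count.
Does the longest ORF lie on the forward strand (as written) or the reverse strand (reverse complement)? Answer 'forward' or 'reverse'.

Reverse complement (5'→3'): TACGCCCTGACATCTTATGGAGATGTGTTAAGATGCGGGGTCTACGGTAATGCACAGTATGCAGCTAACCCATCATTGACAGTGTAACTGA
Frame +1: TCA GTT ACA CTG TCA ATG ATG GGT TAG CTG CAT ACT GTG CAT TAC CGT AGA CCC CGC ATC TTA ACA CAT CTC CAT AAG ATG TCA GGG CGT — ATG at 16, stop TAG at 25 → 12 nt; ATG at 19, stop TAG at 25 → 9 nt.
Frame +2: CAG TTA CAC TGT CAA TGA TGG GTT AGC TGC ATA CTG TGC ATT ACC GTA GAC CCC GCA TCT TAA CAC ATC TCC ATA AGA TGT CAG GGC GTA — no ATG→stop ORF.
Frame +3: AGT TAC ACT GTC AAT GAT GGG TTA GCT GCA TAC TGT GCA TTA CCG TAG ACC CCG CAT CTT AAC ACA TCT CCA TAA GAT GTC AGG GCG — no ATG→stop ORF.
Frame -1: TAC GCC CTG ACA TCT TAT GGA GAT GTG TTA AGA TGC GGG GTC TAC GGT AAT GCA CAG TAT GCA GCT AAC CCA TCA TTG ACA GTG TAA CTG — no ATG→stop ORF.
Frame -2: ACG CCC TGA CAT CTT ATG GAG ATG TGT TAA GAT GCG GGG TCT ACG GTA ATG CAC AGT ATG CAG CTA ACC CAT CAT TGA CAG TGT AAC TGA — ATG at 17, stop TAA at 29 → 15 nt; ATG at 23, stop TAA at 29 → 9 nt; ATG at 50, stop TGA at 77 → 30 nt; ATG at 59, stop TGA at 77 → 21 nt.
Frame -3: CGC CCT GAC ATC TTA TGG AGA TGT GTT AAG ATG CGG GGT CTA CGG TAA TGC ACA GTA TGC AGC TAA CCC ATC ATT GAC AGT GTA ACT — ATG at 33, stop TAA at 48 → 18 nt.
Forward-strand max 12 nt; reverse-strand max 30 nt. The reverse strand has the longer ORF.

reverse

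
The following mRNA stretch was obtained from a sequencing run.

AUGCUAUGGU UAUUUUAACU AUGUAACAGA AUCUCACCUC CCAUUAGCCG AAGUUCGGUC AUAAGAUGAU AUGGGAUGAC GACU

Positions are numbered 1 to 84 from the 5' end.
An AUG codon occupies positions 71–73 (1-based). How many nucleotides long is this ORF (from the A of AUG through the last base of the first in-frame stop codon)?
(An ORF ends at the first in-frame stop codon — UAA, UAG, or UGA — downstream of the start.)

Codons from position 71: AUG (71–73), GGA (74–76), UGA (77–79).
UGA is the first in-frame stop; ORF spans 71–79, 9 nucleotides.

9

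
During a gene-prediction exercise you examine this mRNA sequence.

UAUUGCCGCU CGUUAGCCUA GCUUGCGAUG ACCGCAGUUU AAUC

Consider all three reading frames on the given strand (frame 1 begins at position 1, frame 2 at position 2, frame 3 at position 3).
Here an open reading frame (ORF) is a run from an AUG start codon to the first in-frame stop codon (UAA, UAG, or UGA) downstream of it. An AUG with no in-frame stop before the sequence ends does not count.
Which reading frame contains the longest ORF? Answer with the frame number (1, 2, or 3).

1

Frame 1: UAU UGC CGC UCG UUA GCC UAG CUU GCG AUG ACC GCA GUU UAA — AUG at 28, stop UAA at 40 → 15 nt.
Frame 2: AUU GCC GCU CGU UAG CCU AGC UUG CGA UGA CCG CAG UUU AAU — no AUG→stop ORF.
Frame 3: UUG CCG CUC GUU AGC CUA GCU UGC GAU GAC CGC AGU UUA AUC — no AUG→stop ORF.
Longest ORF is 15 nt in frame 1 (positions 28–42).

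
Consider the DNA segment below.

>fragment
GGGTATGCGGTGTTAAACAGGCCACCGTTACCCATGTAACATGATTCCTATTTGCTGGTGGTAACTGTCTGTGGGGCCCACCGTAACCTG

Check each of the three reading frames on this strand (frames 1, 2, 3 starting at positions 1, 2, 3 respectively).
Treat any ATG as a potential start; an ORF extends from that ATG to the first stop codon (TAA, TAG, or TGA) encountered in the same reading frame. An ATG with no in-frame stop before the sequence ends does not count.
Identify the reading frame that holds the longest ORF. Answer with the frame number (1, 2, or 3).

2

Frame 1: GGG TAT GCG GTG TTA AAC AGG CCA CCG TTA CCC ATG TAA CAT GAT TCC TAT TTG CTG GTG GTA ACT GTC TGT GGG GCC CAC CGT AAC CTG — ATG at 34, stop TAA at 37 → 6 nt.
Frame 2: GGT ATG CGG TGT TAA ACA GGC CAC CGT TAC CCA TGT AAC ATG ATT CCT ATT TGC TGG TGG TAA CTG TCT GTG GGG CCC ACC GTA ACC — ATG at 5, stop TAA at 14 → 12 nt; ATG at 41, stop TAA at 62 → 24 nt.
Frame 3: GTA TGC GGT GTT AAA CAG GCC ACC GTT ACC CAT GTA ACA TGA TTC CTA TTT GCT GGT GGT AAC TGT CTG TGG GGC CCA CCG TAA CCT — no ATG→stop ORF.
Longest ORF is 24 nt in frame 2 (positions 41–64).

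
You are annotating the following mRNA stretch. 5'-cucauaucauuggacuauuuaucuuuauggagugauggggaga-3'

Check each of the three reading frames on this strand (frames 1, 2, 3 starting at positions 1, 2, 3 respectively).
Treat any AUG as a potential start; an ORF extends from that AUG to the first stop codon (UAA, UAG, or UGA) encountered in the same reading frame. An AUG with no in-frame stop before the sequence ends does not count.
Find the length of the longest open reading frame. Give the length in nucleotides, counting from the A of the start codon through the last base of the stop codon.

Frame 1: CUC AUA UCA UUG GAC UAU UUA UCU UUA UGG AGU GAU GGG GAG — no AUG→stop ORF.
Frame 2: UCA UAU CAU UGG ACU AUU UAU CUU UAU GGA GUG AUG GGG AGA — no AUG→stop ORF.
Frame 3: CAU AUC AUU GGA CUA UUU AUC UUU AUG GAG UGA UGG GGA — AUG at 27, stop UGA at 33 → 9 nt.
Longest: frame 3, positions 27–35, 9 nt = 3 codons = 2 aa. → 9 nucleotides.

9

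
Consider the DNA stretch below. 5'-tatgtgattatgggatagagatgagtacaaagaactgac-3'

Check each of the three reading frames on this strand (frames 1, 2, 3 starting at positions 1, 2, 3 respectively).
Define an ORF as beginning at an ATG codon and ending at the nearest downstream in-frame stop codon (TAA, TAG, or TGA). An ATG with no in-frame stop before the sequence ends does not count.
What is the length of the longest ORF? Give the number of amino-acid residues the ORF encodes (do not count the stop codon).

5

Frame 1: TAT GTG ATT ATG GGA TAG AGA TGA GTA CAA AGA ACT GAC — ATG at 10, stop TAG at 16 → 9 nt.
Frame 2: ATG TGA TTA TGG GAT AGA GAT GAG TAC AAA GAA CTG — ATG at 2, stop TGA at 5 → 6 nt.
Frame 3: TGT GAT TAT GGG ATA GAG ATG AGT ACA AAG AAC TGA — ATG at 21, stop TGA at 36 → 18 nt.
Longest: frame 3, positions 21–38, 18 nt = 6 codons = 5 aa. → 5 amino acids.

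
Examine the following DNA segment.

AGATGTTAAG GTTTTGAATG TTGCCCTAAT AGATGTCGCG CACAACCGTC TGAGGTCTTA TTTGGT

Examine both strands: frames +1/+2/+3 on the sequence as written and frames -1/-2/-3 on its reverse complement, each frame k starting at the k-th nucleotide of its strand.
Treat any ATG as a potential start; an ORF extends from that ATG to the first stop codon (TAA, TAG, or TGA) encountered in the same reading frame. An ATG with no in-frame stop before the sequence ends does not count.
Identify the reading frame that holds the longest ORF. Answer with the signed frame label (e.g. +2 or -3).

Reverse complement (5'→3'): ACCAAATAAGACCTCAGACGGTTGTGCGCGACATCTATTAGGGCAACATTCAAAACCTTAACATCT
Frame +1: AGA TGT TAA GGT TTT GAA TGT TGC CCT AAT AGA TGT CGC GCA CAA CCG TCT GAG GTC TTA TTT GGT — no ATG→stop ORF.
Frame +2: GAT GTT AAG GTT TTG AAT GTT GCC CTA ATA GAT GTC GCG CAC AAC CGT CTG AGG TCT TAT TTG — no ATG→stop ORF.
Frame +3: ATG TTA AGG TTT TGA ATG TTG CCC TAA TAG ATG TCG CGC ACA ACC GTC TGA GGT CTT ATT TGG — ATG at 3, stop TGA at 15 → 15 nt; ATG at 18, stop TAA at 27 → 12 nt; ATG at 33, stop TGA at 51 → 21 nt.
Frame -1: ACC AAA TAA GAC CTC AGA CGG TTG TGC GCG ACA TCT ATT AGG GCA ACA TTC AAA ACC TTA ACA TCT — no ATG→stop ORF.
Frame -2: CCA AAT AAG ACC TCA GAC GGT TGT GCG CGA CAT CTA TTA GGG CAA CAT TCA AAA CCT TAA CAT — no ATG→stop ORF.
Frame -3: CAA ATA AGA CCT CAG ACG GTT GTG CGC GAC ATC TAT TAG GGC AAC ATT CAA AAC CTT AAC ATC — no ATG→stop ORF.
Longest ORF is 21 nt in frame +3 (positions 33–53).

+3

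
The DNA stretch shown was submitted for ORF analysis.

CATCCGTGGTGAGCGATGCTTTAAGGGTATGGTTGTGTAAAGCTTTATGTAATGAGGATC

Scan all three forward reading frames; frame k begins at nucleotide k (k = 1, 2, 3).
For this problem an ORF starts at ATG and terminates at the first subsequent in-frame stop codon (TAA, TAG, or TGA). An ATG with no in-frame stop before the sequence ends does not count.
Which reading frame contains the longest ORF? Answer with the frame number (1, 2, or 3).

2

Frame 1: CAT CCG TGG TGA GCG ATG CTT TAA GGG TAT GGT TGT GTA AAG CTT TAT GTA ATG AGG ATC — ATG at 16, stop TAA at 22 → 9 nt.
Frame 2: ATC CGT GGT GAG CGA TGC TTT AAG GGT ATG GTT GTG TAA AGC TTT ATG TAA TGA GGA — ATG at 29, stop TAA at 38 → 12 nt; ATG at 47, stop TAA at 50 → 6 nt.
Frame 3: TCC GTG GTG AGC GAT GCT TTA AGG GTA TGG TTG TGT AAA GCT TTA TGT AAT GAG GAT — no ATG→stop ORF.
Longest ORF is 12 nt in frame 2 (positions 29–40).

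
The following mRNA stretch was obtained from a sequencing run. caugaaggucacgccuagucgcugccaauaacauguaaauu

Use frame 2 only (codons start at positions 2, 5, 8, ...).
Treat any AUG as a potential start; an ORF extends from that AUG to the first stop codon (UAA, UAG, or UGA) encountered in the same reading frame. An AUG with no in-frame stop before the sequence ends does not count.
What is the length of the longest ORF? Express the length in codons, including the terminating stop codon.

10

Frame 2: AUG AAG GUC ACG CCU AGU CGC UGC CAA UAA CAU GUA AAU — AUG at 2, stop UAA at 29 → 30 nt.
Longest: frame 2, positions 2–31, 30 nt = 10 codons = 9 aa. → 10 codons.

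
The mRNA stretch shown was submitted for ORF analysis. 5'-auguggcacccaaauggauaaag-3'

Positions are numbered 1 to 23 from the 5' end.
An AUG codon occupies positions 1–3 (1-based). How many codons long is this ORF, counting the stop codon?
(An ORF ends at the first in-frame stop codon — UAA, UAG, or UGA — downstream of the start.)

7

Codons from position 1: AUG (1–3), UGG (4–6), CAC (7–9), CCA (10–12), AAU (13–15), GGA (16–18), UAA (19–21).
UAA is the first in-frame stop; that's 7 codons including the stop.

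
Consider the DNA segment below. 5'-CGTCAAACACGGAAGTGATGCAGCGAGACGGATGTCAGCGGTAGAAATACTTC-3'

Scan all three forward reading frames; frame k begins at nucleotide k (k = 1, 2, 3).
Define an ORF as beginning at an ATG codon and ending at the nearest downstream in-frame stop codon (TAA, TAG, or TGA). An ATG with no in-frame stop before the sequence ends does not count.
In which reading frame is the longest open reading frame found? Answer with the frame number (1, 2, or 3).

3

Frame 1: CGT CAA ACA CGG AAG TGA TGC AGC GAG ACG GAT GTC AGC GGT AGA AAT ACT — no ATG→stop ORF.
Frame 2: GTC AAA CAC GGA AGT GAT GCA GCG AGA CGG ATG TCA GCG GTA GAA ATA CTT — no ATG→stop ORF.
Frame 3: TCA AAC ACG GAA GTG ATG CAG CGA GAC GGA TGT CAG CGG TAG AAA TAC TTC — ATG at 18, stop TAG at 42 → 27 nt.
Longest ORF is 27 nt in frame 3 (positions 18–44).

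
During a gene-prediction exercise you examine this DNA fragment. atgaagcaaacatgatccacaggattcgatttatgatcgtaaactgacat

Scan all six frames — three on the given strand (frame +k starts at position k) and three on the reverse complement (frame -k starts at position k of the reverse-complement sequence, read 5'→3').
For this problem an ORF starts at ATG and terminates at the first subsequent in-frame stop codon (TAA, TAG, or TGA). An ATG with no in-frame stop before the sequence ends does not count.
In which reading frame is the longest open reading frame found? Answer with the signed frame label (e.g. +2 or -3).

+3

Reverse complement (5'→3'): ATGTCAGTTTACGATCATAAATCGAATCCTGTGGATCATGTTTGCTTCAT
Frame +1: ATG AAG CAA ACA TGA TCC ACA GGA TTC GAT TTA TGA TCG TAA ACT GAC — ATG at 1, stop TGA at 13 → 15 nt.
Frame +2: TGA AGC AAA CAT GAT CCA CAG GAT TCG ATT TAT GAT CGT AAA CTG ACA — no ATG→stop ORF.
Frame +3: GAA GCA AAC ATG ATC CAC AGG ATT CGA TTT ATG ATC GTA AAC TGA CAT — ATG at 12, stop TGA at 45 → 36 nt; ATG at 33, stop TGA at 45 → 15 nt.
Frame -1: ATG TCA GTT TAC GAT CAT AAA TCG AAT CCT GTG GAT CAT GTT TGC TTC — no ATG→stop ORF.
Frame -2: TGT CAG TTT ACG ATC ATA AAT CGA ATC CTG TGG ATC ATG TTT GCT TCA — no ATG→stop ORF.
Frame -3: GTC AGT TTA CGA TCA TAA ATC GAA TCC TGT GGA TCA TGT TTG CTT CAT — no ATG→stop ORF.
Longest ORF is 36 nt in frame +3 (positions 12–47).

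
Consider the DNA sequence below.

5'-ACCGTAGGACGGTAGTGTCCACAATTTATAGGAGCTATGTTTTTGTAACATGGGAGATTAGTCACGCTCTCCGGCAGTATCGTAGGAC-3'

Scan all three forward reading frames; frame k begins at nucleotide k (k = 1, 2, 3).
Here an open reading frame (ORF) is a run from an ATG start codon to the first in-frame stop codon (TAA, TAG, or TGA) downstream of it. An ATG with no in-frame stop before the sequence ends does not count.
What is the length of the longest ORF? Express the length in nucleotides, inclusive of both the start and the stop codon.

12

Frame 1: ACC GTA GGA CGG TAG TGT CCA CAA TTT ATA GGA GCT ATG TTT TTG TAA CAT GGG AGA TTA GTC ACG CTC TCC GGC AGT ATC GTA GGA — ATG at 37, stop TAA at 46 → 12 nt.
Frame 2: CCG TAG GAC GGT AGT GTC CAC AAT TTA TAG GAG CTA TGT TTT TGT AAC ATG GGA GAT TAG TCA CGC TCT CCG GCA GTA TCG TAG GAC — ATG at 50, stop TAG at 59 → 12 nt.
Frame 3: CGT AGG ACG GTA GTG TCC ACA ATT TAT AGG AGC TAT GTT TTT GTA ACA TGG GAG ATT AGT CAC GCT CTC CGG CAG TAT CGT AGG — no ATG→stop ORF.
Longest: frame 1, positions 37–48, 12 nt = 4 codons = 3 aa. → 12 nucleotides.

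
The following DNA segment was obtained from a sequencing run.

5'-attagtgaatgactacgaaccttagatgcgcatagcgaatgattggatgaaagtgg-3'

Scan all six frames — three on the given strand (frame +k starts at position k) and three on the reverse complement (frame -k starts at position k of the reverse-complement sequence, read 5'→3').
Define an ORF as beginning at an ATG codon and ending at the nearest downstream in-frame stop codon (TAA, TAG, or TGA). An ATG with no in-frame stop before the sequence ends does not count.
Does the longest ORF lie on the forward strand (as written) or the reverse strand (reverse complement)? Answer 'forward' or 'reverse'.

forward

Reverse complement (5'→3'): CCACTTTCATCCAATCATTCGCTATGCGCATCTAAGGTTCGTAGTCATTCACTAAT
Frame +1: ATT AGT GAA TGA CTA CGA ACC TTA GAT GCG CAT AGC GAA TGA TTG GAT GAA AGT — no ATG→stop ORF.
Frame +2: TTA GTG AAT GAC TAC GAA CCT TAG ATG CGC ATA GCG AAT GAT TGG ATG AAA GTG — no ATG→stop ORF.
Frame +3: TAG TGA ATG ACT ACG AAC CTT AGA TGC GCA TAG CGA ATG ATT GGA TGA AAG TGG — ATG at 9, stop TAG at 33 → 27 nt; ATG at 39, stop TGA at 48 → 12 nt.
Frame -1: CCA CTT TCA TCC AAT CAT TCG CTA TGC GCA TCT AAG GTT CGT AGT CAT TCA CTA — no ATG→stop ORF.
Frame -2: CAC TTT CAT CCA ATC ATT CGC TAT GCG CAT CTA AGG TTC GTA GTC ATT CAC TAA — no ATG→stop ORF.
Frame -3: ACT TTC ATC CAA TCA TTC GCT ATG CGC ATC TAA GGT TCG TAG TCA TTC ACT AAT — ATG at 24, stop TAA at 33 → 12 nt.
Forward-strand max 27 nt; reverse-strand max 12 nt. The forward strand has the longer ORF.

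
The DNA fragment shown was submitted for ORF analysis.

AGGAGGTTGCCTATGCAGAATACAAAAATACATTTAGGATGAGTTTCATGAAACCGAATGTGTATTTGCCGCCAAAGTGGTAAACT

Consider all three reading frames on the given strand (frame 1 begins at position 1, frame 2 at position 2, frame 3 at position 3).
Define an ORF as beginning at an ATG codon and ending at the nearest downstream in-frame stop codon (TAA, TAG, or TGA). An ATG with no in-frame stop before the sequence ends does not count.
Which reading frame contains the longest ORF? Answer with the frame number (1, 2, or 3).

3

Frame 1: AGG AGG TTG CCT ATG CAG AAT ACA AAA ATA CAT TTA GGA TGA GTT TCA TGA AAC CGA ATG TGT ATT TGC CGC CAA AGT GGT AAA — ATG at 13, stop TGA at 40 → 30 nt.
Frame 2: GGA GGT TGC CTA TGC AGA ATA CAA AAA TAC ATT TAG GAT GAG TTT CAT GAA ACC GAA TGT GTA TTT GCC GCC AAA GTG GTA AAC — no ATG→stop ORF.
Frame 3: GAG GTT GCC TAT GCA GAA TAC AAA AAT ACA TTT AGG ATG AGT TTC ATG AAA CCG AAT GTG TAT TTG CCG CCA AAG TGG TAA ACT — ATG at 39, stop TAA at 81 → 45 nt; ATG at 48, stop TAA at 81 → 36 nt.
Longest ORF is 45 nt in frame 3 (positions 39–83).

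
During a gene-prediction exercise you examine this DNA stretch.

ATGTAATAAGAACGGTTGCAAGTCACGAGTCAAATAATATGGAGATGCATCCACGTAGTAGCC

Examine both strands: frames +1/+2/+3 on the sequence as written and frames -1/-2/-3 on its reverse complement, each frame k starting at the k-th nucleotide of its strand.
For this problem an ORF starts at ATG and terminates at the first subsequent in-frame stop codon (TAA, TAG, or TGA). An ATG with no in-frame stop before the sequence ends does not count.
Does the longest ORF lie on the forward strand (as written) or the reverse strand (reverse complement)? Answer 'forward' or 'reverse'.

Reverse complement (5'→3'): GGCTACTACGTGGATGCATCTCCATATTATTTGACTCGTGACTTGCAACCGTTCTTATTACAT
Frame +1: ATG TAA TAA GAA CGG TTG CAA GTC ACG AGT CAA ATA ATA TGG AGA TGC ATC CAC GTA GTA GCC — ATG at 1, stop TAA at 4 → 6 nt.
Frame +2: TGT AAT AAG AAC GGT TGC AAG TCA CGA GTC AAA TAA TAT GGA GAT GCA TCC ACG TAG TAG — no ATG→stop ORF.
Frame +3: GTA ATA AGA ACG GTT GCA AGT CAC GAG TCA AAT AAT ATG GAG ATG CAT CCA CGT AGT AGC — no ATG→stop ORF.
Frame -1: GGC TAC TAC GTG GAT GCA TCT CCA TAT TAT TTG ACT CGT GAC TTG CAA CCG TTC TTA TTA CAT — no ATG→stop ORF.
Frame -2: GCT ACT ACG TGG ATG CAT CTC CAT ATT ATT TGA CTC GTG ACT TGC AAC CGT TCT TAT TAC — ATG at 14, stop TGA at 32 → 21 nt.
Frame -3: CTA CTA CGT GGA TGC ATC TCC ATA TTA TTT GAC TCG TGA CTT GCA ACC GTT CTT ATT ACA — no ATG→stop ORF.
Forward-strand max 6 nt; reverse-strand max 21 nt. The reverse strand has the longer ORF.

reverse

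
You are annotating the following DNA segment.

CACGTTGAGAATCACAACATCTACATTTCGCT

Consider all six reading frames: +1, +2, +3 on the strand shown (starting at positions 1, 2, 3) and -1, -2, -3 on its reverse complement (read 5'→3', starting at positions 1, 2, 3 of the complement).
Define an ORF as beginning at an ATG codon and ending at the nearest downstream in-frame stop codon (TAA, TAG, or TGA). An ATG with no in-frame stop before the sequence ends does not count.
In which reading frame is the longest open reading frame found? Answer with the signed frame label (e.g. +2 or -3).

Reverse complement (5'→3'): AGCGAAATGTAGATGTTGTGATTCTCAACGTG
Frame +1: CAC GTT GAG AAT CAC AAC ATC TAC ATT TCG — no ATG→stop ORF.
Frame +2: ACG TTG AGA ATC ACA ACA TCT ACA TTT CGC — no ATG→stop ORF.
Frame +3: CGT TGA GAA TCA CAA CAT CTA CAT TTC GCT — no ATG→stop ORF.
Frame -1: AGC GAA ATG TAG ATG TTG TGA TTC TCA ACG — ATG at 7, stop TAG at 10 → 6 nt; ATG at 13, stop TGA at 19 → 9 nt.
Frame -2: GCG AAA TGT AGA TGT TGT GAT TCT CAA CGT — no ATG→stop ORF.
Frame -3: CGA AAT GTA GAT GTT GTG ATT CTC AAC GTG — no ATG→stop ORF.
Longest ORF is 9 nt in frame -1 (positions 13–21).

-1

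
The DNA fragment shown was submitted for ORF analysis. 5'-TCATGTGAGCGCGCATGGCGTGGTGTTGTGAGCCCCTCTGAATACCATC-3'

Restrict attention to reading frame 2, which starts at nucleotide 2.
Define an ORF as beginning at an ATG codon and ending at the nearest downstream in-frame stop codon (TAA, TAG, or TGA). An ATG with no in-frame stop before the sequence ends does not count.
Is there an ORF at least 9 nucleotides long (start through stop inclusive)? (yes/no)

no

Frame 2: CAT GTG AGC GCG CAT GGC GTG GTG TTG TGA GCC CCT CTG AAT ACC ATC — no ATG→stop ORF.
Largest ORF found is 0 nucleotides < 9, so no.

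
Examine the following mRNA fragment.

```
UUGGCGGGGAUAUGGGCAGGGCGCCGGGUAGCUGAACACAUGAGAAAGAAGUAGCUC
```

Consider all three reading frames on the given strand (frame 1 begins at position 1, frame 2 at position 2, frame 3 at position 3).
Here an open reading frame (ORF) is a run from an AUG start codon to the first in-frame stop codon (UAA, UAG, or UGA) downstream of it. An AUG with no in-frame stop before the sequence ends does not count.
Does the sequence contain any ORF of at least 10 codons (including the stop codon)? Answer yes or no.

Frame 1: UUG GCG GGG AUA UGG GCA GGG CGC CGG GUA GCU GAA CAC AUG AGA AAG AAG UAG CUC — AUG at 40, stop UAG at 52 → 15 nt.
Frame 2: UGG CGG GGA UAU GGG CAG GGC GCC GGG UAG CUG AAC ACA UGA GAA AGA AGU AGC — no AUG→stop ORF.
Frame 3: GGC GGG GAU AUG GGC AGG GCG CCG GGU AGC UGA ACA CAU GAG AAA GAA GUA GCU — AUG at 12, stop UGA at 33 → 24 nt.
Largest ORF found is 8 codons < 10, so no.

no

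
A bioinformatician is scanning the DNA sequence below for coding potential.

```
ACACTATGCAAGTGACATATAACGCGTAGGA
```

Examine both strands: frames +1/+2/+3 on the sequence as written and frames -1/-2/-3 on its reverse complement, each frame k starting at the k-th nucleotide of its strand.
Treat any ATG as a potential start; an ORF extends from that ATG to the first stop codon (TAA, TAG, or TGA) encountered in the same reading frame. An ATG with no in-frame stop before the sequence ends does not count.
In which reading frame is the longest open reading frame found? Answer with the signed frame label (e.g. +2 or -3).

+3

Reverse complement (5'→3'): TCCTACGCGTTATATGTCACTTGCATAGTGT
Frame +1: ACA CTA TGC AAG TGA CAT ATA ACG CGT AGG — no ATG→stop ORF.
Frame +2: CAC TAT GCA AGT GAC ATA TAA CGC GTA GGA — no ATG→stop ORF.
Frame +3: ACT ATG CAA GTG ACA TAT AAC GCG TAG — ATG at 6, stop TAG at 27 → 24 nt.
Frame -1: TCC TAC GCG TTA TAT GTC ACT TGC ATA GTG — no ATG→stop ORF.
Frame -2: CCT ACG CGT TAT ATG TCA CTT GCA TAG TGT — ATG at 14, stop TAG at 26 → 15 nt.
Frame -3: CTA CGC GTT ATA TGT CAC TTG CAT AGT — no ATG→stop ORF.
Longest ORF is 24 nt in frame +3 (positions 6–29).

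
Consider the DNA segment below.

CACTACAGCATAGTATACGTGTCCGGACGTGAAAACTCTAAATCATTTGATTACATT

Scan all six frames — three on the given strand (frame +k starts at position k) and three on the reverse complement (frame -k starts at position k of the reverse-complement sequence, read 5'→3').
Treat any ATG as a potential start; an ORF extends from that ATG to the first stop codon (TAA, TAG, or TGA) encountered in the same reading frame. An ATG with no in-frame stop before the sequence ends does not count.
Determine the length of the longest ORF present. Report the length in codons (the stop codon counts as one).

3

Reverse complement (5'→3'): AATGTAATCAAATGATTTAGAGTTTTCACGTCCGGACACGTATACTATGCTGTAGTG
Frame +1: CAC TAC AGC ATA GTA TAC GTG TCC GGA CGT GAA AAC TCT AAA TCA TTT GAT TAC ATT — no ATG→stop ORF.
Frame +2: ACT ACA GCA TAG TAT ACG TGT CCG GAC GTG AAA ACT CTA AAT CAT TTG ATT ACA — no ATG→stop ORF.
Frame +3: CTA CAG CAT AGT ATA CGT GTC CGG ACG TGA AAA CTC TAA ATC ATT TGA TTA CAT — no ATG→stop ORF.
Frame -1: AAT GTA ATC AAA TGA TTT AGA GTT TTC ACG TCC GGA CAC GTA TAC TAT GCT GTA GTG — no ATG→stop ORF.
Frame -2: ATG TAA TCA AAT GAT TTA GAG TTT TCA CGT CCG GAC ACG TAT ACT ATG CTG TAG — ATG at 2, stop TAA at 5 → 6 nt; ATG at 47, stop TAG at 53 → 9 nt.
Frame -3: TGT AAT CAA ATG ATT TAG AGT TTT CAC GTC CGG ACA CGT ATA CTA TGC TGT AGT — ATG at 12, stop TAG at 18 → 9 nt.
Longest: frame -2, positions 47–55, 9 nt = 3 codons = 2 aa. → 3 codons.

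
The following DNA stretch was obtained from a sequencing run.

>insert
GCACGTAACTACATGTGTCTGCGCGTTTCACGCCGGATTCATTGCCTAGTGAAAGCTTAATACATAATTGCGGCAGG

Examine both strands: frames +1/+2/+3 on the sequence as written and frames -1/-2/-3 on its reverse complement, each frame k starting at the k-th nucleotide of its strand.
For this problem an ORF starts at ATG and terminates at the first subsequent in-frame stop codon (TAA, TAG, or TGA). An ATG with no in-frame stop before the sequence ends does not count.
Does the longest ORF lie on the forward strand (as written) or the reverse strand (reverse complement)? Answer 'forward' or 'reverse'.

Reverse complement (5'→3'): CCTGCCGCAATTATGTATTAAGCTTTCACTAGGCAATGAATCCGGCGTGAAACGCGCAGACACATGTAGTTACGTGC
Frame +1: GCA CGT AAC TAC ATG TGT CTG CGC GTT TCA CGC CGG ATT CAT TGC CTA GTG AAA GCT TAA TAC ATA ATT GCG GCA — ATG at 13, stop TAA at 58 → 48 nt.
Frame +2: CAC GTA ACT ACA TGT GTC TGC GCG TTT CAC GCC GGA TTC ATT GCC TAG TGA AAG CTT AAT ACA TAA TTG CGG CAG — no ATG→stop ORF.
Frame +3: ACG TAA CTA CAT GTG TCT GCG CGT TTC ACG CCG GAT TCA TTG CCT AGT GAA AGC TTA ATA CAT AAT TGC GGC AGG — no ATG→stop ORF.
Frame -1: CCT GCC GCA ATT ATG TAT TAA GCT TTC ACT AGG CAA TGA ATC CGG CGT GAA ACG CGC AGA CAC ATG TAG TTA CGT — ATG at 13, stop TAA at 19 → 9 nt; ATG at 64, stop TAG at 67 → 6 nt.
Frame -2: CTG CCG CAA TTA TGT ATT AAG CTT TCA CTA GGC AAT GAA TCC GGC GTG AAA CGC GCA GAC ACA TGT AGT TAC GTG — no ATG→stop ORF.
Frame -3: TGC CGC AAT TAT GTA TTA AGC TTT CAC TAG GCA ATG AAT CCG GCG TGA AAC GCG CAG ACA CAT GTA GTT ACG TGC — ATG at 36, stop TGA at 48 → 15 nt.
Forward-strand max 48 nt; reverse-strand max 15 nt. The forward strand has the longer ORF.

forward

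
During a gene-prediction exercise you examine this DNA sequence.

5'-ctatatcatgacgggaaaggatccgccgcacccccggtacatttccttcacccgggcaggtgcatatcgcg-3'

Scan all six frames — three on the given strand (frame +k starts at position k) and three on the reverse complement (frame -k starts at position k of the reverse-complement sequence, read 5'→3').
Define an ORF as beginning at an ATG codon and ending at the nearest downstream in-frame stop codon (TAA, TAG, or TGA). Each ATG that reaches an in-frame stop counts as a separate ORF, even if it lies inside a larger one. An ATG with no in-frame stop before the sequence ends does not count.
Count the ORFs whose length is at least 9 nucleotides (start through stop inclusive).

3

Reverse complement (5'→3'): CGCGATATGCACCTGCCCGGGTGAAGGAAATGTACCGGGGGTGCGGCGGATCCTTTCCCGTCATGATATAG
Frame +1: CTA TAT CAT GAC GGG AAA GGA TCC GCC GCA CCC CCG GTA CAT TTC CTT CAC CCG GGC AGG TGC ATA TCG — no ATG→stop ORF.
Frame +2: TAT ATC ATG ACG GGA AAG GAT CCG CCG CAC CCC CGG TAC ATT TCC TTC ACC CGG GCA GGT GCA TAT CGC — no ATG→stop ORF.
Frame +3: ATA TCA TGA CGG GAA AGG ATC CGC CGC ACC CCC GGT ACA TTT CCT TCA CCC GGG CAG GTG CAT ATC GCG — no ATG→stop ORF.
Frame -1: CGC GAT ATG CAC CTG CCC GGG TGA AGG AAA TGT ACC GGG GGT GCG GCG GAT CCT TTC CCG TCA TGA TAT — ATG at 7, stop TGA at 22 → 18 nt.
Frame -2: GCG ATA TGC ACC TGC CCG GGT GAA GGA AAT GTA CCG GGG GTG CGG CGG ATC CTT TCC CGT CAT GAT ATA — no ATG→stop ORF.
Frame -3: CGA TAT GCA CCT GCC CGG GTG AAG GAA ATG TAC CGG GGG TGC GGC GGA TCC TTT CCC GTC ATG ATA TAG — ATG at 30, stop TAG at 69 → 42 nt; ATG at 63, stop TAG at 69 → 9 nt.
ORFs ≥ 9 nucleotides: frame -1 7–24 (18 nucleotides), frame -3 30–71 (42 nucleotides), frame -3 63–71 (9 nucleotides). Count = 3.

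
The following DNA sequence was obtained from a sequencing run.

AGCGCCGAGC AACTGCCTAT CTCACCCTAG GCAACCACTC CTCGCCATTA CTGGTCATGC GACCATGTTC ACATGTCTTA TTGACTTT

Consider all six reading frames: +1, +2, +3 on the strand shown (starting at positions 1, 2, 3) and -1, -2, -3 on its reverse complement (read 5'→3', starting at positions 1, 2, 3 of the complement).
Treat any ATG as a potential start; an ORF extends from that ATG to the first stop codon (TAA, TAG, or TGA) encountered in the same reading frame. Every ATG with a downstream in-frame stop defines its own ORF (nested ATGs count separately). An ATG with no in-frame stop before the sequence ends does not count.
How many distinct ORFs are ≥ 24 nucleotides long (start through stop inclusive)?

2

Reverse complement (5'→3'): AAAGTCAATAAGACATGTGAACATGGTCGCATGACCAGTAATGGCGAGGAGTGGTTGCCTAGGGTGAGATAGGCAGTTGCTCGGCGCT
Frame +1: AGC GCC GAG CAA CTG CCT ATC TCA CCC TAG GCA ACC ACT CCT CGC CAT TAC TGG TCA TGC GAC CAT GTT CAC ATG TCT TAT TGA CTT — ATG at 73, stop TGA at 82 → 12 nt.
Frame +2: GCG CCG AGC AAC TGC CTA TCT CAC CCT AGG CAA CCA CTC CTC GCC ATT ACT GGT CAT GCG ACC ATG TTC ACA TGT CTT ATT GAC TTT — no ATG→stop ORF.
Frame +3: CGC CGA GCA ACT GCC TAT CTC ACC CTA GGC AAC CAC TCC TCG CCA TTA CTG GTC ATG CGA CCA TGT TCA CAT GTC TTA TTG ACT — no ATG→stop ORF.
Frame -1: AAA GTC AAT AAG ACA TGT GAA CAT GGT CGC ATG ACC AGT AAT GGC GAG GAG TGG TTG CCT AGG GTG AGA TAG GCA GTT GCT CGG CGC — ATG at 31, stop TAG at 70 → 42 nt.
Frame -2: AAG TCA ATA AGA CAT GTG AAC ATG GTC GCA TGA CCA GTA ATG GCG AGG AGT GGT TGC CTA GGG TGA GAT AGG CAG TTG CTC GGC GCT — ATG at 23, stop TGA at 32 → 12 nt; ATG at 41, stop TGA at 65 → 27 nt.
Frame -3: AGT CAA TAA GAC ATG TGA ACA TGG TCG CAT GAC CAG TAA TGG CGA GGA GTG GTT GCC TAG GGT GAG ATA GGC AGT TGC TCG GCG — ATG at 15, stop TGA at 18 → 6 nt.
ORFs ≥ 24 nucleotides: frame -1 31–72 (42 nucleotides), frame -2 41–67 (27 nucleotides). Count = 2.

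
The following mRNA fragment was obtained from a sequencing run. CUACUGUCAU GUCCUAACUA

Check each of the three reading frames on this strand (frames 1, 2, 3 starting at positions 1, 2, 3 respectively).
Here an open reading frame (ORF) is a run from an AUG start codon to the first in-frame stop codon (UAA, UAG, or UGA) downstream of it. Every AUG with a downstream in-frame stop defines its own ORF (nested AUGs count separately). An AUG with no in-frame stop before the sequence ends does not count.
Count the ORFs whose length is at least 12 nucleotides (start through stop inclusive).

Frame 1: CUA CUG UCA UGU CCU AAC — no AUG→stop ORF.
Frame 2: UAC UGU CAU GUC CUA ACU — no AUG→stop ORF.
Frame 3: ACU GUC AUG UCC UAA CUA — AUG at 9, stop UAA at 15 → 9 nt.
No ORF reaches 12 nucleotides. Count = 0.

0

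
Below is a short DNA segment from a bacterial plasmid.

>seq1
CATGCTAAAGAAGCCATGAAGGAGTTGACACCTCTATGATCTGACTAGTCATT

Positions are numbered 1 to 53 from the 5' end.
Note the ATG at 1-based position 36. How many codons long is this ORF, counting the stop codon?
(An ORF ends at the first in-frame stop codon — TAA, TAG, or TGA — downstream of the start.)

Codons from position 36: ATG (36–38), ATC (39–41), TGA (42–44).
TGA is the first in-frame stop; that's 3 codons including the stop.

3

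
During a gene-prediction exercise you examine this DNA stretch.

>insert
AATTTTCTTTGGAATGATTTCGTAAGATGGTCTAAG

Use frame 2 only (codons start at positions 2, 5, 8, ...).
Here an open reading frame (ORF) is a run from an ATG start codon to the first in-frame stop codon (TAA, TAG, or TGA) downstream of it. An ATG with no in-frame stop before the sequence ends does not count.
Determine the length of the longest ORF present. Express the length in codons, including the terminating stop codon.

Frame 2: ATT TTC TTT GGA ATG ATT TCG TAA GAT GGT CTA — ATG at 14, stop TAA at 23 → 12 nt.
Longest: frame 2, positions 14–25, 12 nt = 4 codons = 3 aa. → 4 codons.

4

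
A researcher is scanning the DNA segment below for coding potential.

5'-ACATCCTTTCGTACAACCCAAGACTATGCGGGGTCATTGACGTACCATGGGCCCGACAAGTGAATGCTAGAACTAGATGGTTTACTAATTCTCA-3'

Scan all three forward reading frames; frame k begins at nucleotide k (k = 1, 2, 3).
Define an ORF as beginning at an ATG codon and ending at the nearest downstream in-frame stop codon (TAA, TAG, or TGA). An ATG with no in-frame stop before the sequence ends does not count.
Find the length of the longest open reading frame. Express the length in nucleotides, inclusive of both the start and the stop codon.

24

Frame 1: ACA TCC TTT CGT ACA ACC CAA GAC TAT GCG GGG TCA TTG ACG TAC CAT GGG CCC GAC AAG TGA ATG CTA GAA CTA GAT GGT TTA CTA ATT CTC — no ATG→stop ORF.
Frame 2: CAT CCT TTC GTA CAA CCC AAG ACT ATG CGG GGT CAT TGA CGT ACC ATG GGC CCG ACA AGT GAA TGC TAG AAC TAG ATG GTT TAC TAA TTC TCA — ATG at 26, stop TGA at 38 → 15 nt; ATG at 47, stop TAG at 68 → 24 nt; ATG at 77, stop TAA at 86 → 12 nt.
Frame 3: ATC CTT TCG TAC AAC CCA AGA CTA TGC GGG GTC ATT GAC GTA CCA TGG GCC CGA CAA GTG AAT GCT AGA ACT AGA TGG TTT ACT AAT TCT — no ATG→stop ORF.
Longest: frame 2, positions 47–70, 24 nt = 8 codons = 7 aa. → 24 nucleotides.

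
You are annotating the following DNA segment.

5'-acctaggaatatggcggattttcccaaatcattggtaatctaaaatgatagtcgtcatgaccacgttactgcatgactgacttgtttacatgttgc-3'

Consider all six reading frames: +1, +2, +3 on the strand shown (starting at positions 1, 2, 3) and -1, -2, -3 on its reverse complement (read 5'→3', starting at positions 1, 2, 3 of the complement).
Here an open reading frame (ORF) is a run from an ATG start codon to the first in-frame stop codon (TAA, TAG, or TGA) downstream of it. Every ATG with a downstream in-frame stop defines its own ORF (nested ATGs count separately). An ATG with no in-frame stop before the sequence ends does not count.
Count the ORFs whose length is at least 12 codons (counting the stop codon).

1

Reverse complement (5'→3'): GCAACATGTAAACAAGTCAGTCATGCAGTAACGTGGTCATGACGACTATCATTTTAGATTACCAATGATTTGGGAAAATCCGCCATATTCCTAGGT
Frame +1: ACC TAG GAA TAT GGC GGA TTT TCC CAA ATC ATT GGT AAT CTA AAA TGA TAG TCG TCA TGA CCA CGT TAC TGC ATG ACT GAC TTG TTT ACA TGT TGC — no ATG→stop ORF.
Frame +2: CCT AGG AAT ATG GCG GAT TTT CCC AAA TCA TTG GTA ATC TAA AAT GAT AGT CGT CAT GAC CAC GTT ACT GCA TGA CTG ACT TGT TTA CAT GTT — ATG at 11, stop TAA at 41 → 33 nt.
Frame +3: CTA GGA ATA TGG CGG ATT TTC CCA AAT CAT TGG TAA TCT AAA ATG ATA GTC GTC ATG ACC ACG TTA CTG CAT GAC TGA CTT GTT TAC ATG TTG — ATG at 45, stop TGA at 78 → 36 nt; ATG at 57, stop TGA at 78 → 24 nt.
Frame -1: GCA ACA TGT AAA CAA GTC AGT CAT GCA GTA ACG TGG TCA TGA CGA CTA TCA TTT TAG ATT ACC AAT GAT TTG GGA AAA TCC GCC ATA TTC CTA GGT — no ATG→stop ORF.
Frame -2: CAA CAT GTA AAC AAG TCA GTC ATG CAG TAA CGT GGT CAT GAC GAC TAT CAT TTT AGA TTA CCA ATG ATT TGG GAA AAT CCG CCA TAT TCC TAG — ATG at 23, stop TAA at 29 → 9 nt; ATG at 65, stop TAG at 92 → 30 nt.
Frame -3: AAC ATG TAA ACA AGT CAG TCA TGC AGT AAC GTG GTC ATG ACG ACT ATC ATT TTA GAT TAC CAA TGA TTT GGG AAA ATC CGC CAT ATT CCT AGG — ATG at 6, stop TAA at 9 → 6 nt; ATG at 39, stop TGA at 66 → 30 nt.
ORFs ≥ 12 codons: frame +3 45–80 (12 codons). Count = 1.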